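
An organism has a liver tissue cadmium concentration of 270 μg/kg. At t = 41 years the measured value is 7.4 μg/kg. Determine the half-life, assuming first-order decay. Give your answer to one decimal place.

7.9 years

A/A₀ = 7.4/270 ≈ 0.027407.
n = log₂(36.486) ≈ 5.1893 half-lives elapsed in 41 years.
t½ = 41/5.1893 ≈ 7.9009 years.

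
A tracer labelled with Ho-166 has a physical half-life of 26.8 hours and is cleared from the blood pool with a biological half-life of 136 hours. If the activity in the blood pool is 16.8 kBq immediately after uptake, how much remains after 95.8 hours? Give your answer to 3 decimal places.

0.865 kBq

1/t_eff = 1/t_phys + 1/t_biol = 1/26.8 + 1/136 = 0.044666 per hour.
t_eff = 26.8 × 136 / (26.8 + 136) ≈ 22.388 hours.
Remaining = 16.8 × (1/2)^(95.8/22.388) = 16.8 × (1/2)^4.279 ≈ 0.86535 kBq.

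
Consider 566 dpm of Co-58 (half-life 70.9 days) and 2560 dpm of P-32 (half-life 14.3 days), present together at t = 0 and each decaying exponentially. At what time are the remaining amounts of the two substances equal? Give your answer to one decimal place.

Set 566·(1/2)^(t/70.9) = 2560·(1/2)^(t/14.3).
Taking log₂: log₂(566/2560) = t·(1/70.9 − 1/14.3).
log₂(0.22109) = -2.1773; 1/70.9 − 1/14.3 = -0.055826.
t = -2.1773 / -0.055826 ≈ 39.001 days.

39.0 days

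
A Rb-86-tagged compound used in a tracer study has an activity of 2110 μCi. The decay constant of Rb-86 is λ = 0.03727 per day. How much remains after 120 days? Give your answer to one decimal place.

t½ = ln 2 / λ = 0.69315 / 0.03727 ≈ 18.598 days.
Number of half-lives: n = 120/18.598 ≈ 6.4523.
Remaining = 2110 × (1/2)^6.4523 = 2110 × 0.01142 ≈ 24.096 μCi.

24.1 μCi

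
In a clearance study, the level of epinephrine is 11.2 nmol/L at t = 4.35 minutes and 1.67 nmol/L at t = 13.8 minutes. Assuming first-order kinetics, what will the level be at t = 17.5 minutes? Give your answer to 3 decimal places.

Over Δt = 13.8 − 4.35 = 9.45 minutes, the level fell by a factor of 11.2/1.67 ≈ 6.7066.
n = log₂(6.7066) ≈ 2.7456 half-lives, so t½ = 9.45/2.7456 ≈ 3.4419 minutes.
From t = 13.8 to t = 17.5: 1.67 × (1/2)^((17.5−13.8)/3.4419) ≈ 0.79271 nmol/L.

0.793 nmol/L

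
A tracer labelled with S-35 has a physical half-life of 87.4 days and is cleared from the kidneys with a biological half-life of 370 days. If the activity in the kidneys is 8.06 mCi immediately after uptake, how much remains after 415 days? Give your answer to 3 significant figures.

1/t_eff = 1/t_phys + 1/t_biol = 1/87.4 + 1/370 = 0.014144 per day.
t_eff = 87.4 × 370 / (87.4 + 370) ≈ 70.7 days.
Remaining = 8.06 × (1/2)^(415/70.7) = 8.06 × (1/2)^5.8699 ≈ 0.13782 mCi.

0.138 mCi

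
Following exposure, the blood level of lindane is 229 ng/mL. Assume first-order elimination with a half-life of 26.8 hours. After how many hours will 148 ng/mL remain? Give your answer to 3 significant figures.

Fraction remaining = 148/229 ≈ 0.64629.
n = log₂(229/148) = ln(1.5473)/ln 2 ≈ 0.62975 half-lives.
t = n × t½ = 0.62975 × 26.8 ≈ 16.877 hours.

16.9 hours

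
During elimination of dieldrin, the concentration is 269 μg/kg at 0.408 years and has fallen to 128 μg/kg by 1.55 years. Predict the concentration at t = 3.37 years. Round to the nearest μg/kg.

39 μg/kg

Over Δt = 1.55 − 0.408 = 1.142 years, the level fell by a factor of 269/128 ≈ 2.1016.
n = log₂(2.1016) ≈ 1.0715 half-lives, so t½ = 1.142/1.0715 ≈ 1.0658 years.
From t = 1.55 to t = 3.37: 128 × (1/2)^((3.37−1.55)/1.0658) ≈ 39.19 μg/kg.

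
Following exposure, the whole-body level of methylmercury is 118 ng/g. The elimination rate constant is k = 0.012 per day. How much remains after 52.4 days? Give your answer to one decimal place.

t½ = ln 2 / k = 0.69315 / 0.012 ≈ 57.762 days.
Number of half-lives: n = 52.4/57.762 ≈ 0.90717.
Remaining = 118 × (1/2)^0.90717 = 118 × 0.53323 ≈ 62.921 ng/g.

62.9 ng/g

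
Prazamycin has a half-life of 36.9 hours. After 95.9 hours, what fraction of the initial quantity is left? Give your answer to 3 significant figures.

n = 95.9/36.9 ≈ 2.5989 half-lives.
Fraction remaining = (1/2)^2.5989 ≈ 0.16506.

0.165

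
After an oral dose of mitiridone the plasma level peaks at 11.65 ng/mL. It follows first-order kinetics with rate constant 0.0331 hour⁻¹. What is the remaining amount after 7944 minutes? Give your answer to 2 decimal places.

t½ = ln 2 / k = 0.69315 / 0.0331 ≈ 20.941 hours.
Convert the elapsed time: 7944 minutes = 132.4 hours.
Number of half-lives: n = 132.4/20.941 ≈ 6.3225.
Remaining = 11.65 × (1/2)^6.3225 = 11.65 × 0.012495 ≈ 0.14556 ng/mL.

0.15 ng/mL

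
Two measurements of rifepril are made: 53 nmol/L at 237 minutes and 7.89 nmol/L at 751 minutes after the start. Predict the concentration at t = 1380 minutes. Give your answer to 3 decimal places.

Over Δt = 751 − 237 = 514 minutes, the level fell by a factor of 53/7.89 ≈ 6.7174.
n = log₂(6.7174) ≈ 2.7479 half-lives, so t½ = 514/2.7479 ≈ 187.05 minutes.
From t = 751 to t = 1380: 7.89 × (1/2)^((1380−751)/187.05) ≈ 0.76702 nmol/L.

0.767 nmol/L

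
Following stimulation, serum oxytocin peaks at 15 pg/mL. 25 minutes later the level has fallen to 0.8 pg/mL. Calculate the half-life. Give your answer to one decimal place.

5.9 minutes

A/A₀ = 0.8/15 ≈ 0.053333.
n = log₂(18.75) ≈ 4.2288 half-lives elapsed in 25 minutes.
t½ = 25/4.2288 ≈ 5.9118 minutes.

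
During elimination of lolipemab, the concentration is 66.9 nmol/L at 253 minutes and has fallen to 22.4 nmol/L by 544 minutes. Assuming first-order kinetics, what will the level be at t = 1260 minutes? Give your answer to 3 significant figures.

1.52 nmol/L

Over Δt = 544 − 253 = 291 minutes, the level fell by a factor of 66.9/22.4 ≈ 2.9866.
n = log₂(2.9866) ≈ 1.5785 half-lives, so t½ = 291/1.5785 ≈ 184.35 minutes.
From t = 544 to t = 1260: 22.4 × (1/2)^((1260−544)/184.35) ≈ 1.5173 nmol/L.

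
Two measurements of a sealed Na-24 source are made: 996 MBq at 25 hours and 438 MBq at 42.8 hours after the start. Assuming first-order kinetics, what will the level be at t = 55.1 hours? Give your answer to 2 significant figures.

Over Δt = 42.8 − 25 = 17.8 hours, the level fell by a factor of 996/438 ≈ 2.274.
n = log₂(2.274) ≈ 1.1852 half-lives, so t½ = 17.8/1.1852 ≈ 15.018 hours.
From t = 42.8 to t = 55.1: 438 × (1/2)^((55.1−42.8)/15.018) ≈ 248.27 MBq.

250 MBq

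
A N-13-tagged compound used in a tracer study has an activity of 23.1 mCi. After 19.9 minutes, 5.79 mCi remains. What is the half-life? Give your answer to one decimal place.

10.0 minutes

A/A₀ = 5.79/23.1 ≈ 0.25065.
n = log₂(3.9896) ≈ 1.9963 half-lives elapsed in 19.9 minutes.
t½ = 19.9/1.9963 ≈ 9.9687 minutes.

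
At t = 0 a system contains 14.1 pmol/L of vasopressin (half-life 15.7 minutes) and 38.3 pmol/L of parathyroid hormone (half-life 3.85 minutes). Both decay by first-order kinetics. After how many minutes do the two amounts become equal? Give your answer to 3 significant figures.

Set 14.1·(1/2)^(t/15.7) = 38.3·(1/2)^(t/3.85).
Taking log₂: log₂(14.1/38.3) = t·(1/15.7 − 1/3.85).
log₂(0.36815) = -1.4416; 1/15.7 − 1/3.85 = -0.19605.
t = -1.4416 / -0.19605 ≈ 7.3536 minutes.

7.35 minutes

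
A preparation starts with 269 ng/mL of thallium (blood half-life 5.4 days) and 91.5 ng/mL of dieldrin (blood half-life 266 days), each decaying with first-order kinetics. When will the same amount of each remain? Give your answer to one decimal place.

8.6 days

Set 269·(1/2)^(t/5.4) = 91.5·(1/2)^(t/266).
Taking log₂: log₂(269/91.5) = t·(1/5.4 − 1/266).
log₂(2.9399) = 1.5558; 1/5.4 − 1/266 = 0.18143.
t = 1.5558 / 0.18143 ≈ 8.5752 days.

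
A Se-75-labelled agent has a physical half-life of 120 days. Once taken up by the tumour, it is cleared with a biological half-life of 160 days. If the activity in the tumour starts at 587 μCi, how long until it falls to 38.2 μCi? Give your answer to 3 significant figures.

270 days

1/t_eff = 1/t_phys + 1/t_biol = 1/120 + 1/160 = 0.014583 per day.
t_eff = 120 × 160 / (120 + 160) ≈ 68.571 days.
n = log₂(587/38.2) ≈ 3.9417; t = 3.9417 × 68.571 ≈ 270.29 days.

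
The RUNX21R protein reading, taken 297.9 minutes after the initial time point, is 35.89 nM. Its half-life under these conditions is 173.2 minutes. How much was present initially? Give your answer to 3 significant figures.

Number of half-lives elapsed: n = 297.9/173.2 ≈ 1.72.
A₀ = A × 2^n = 35.89 × 2^1.72 = 35.89 × 3.2943 ≈ 118.23 nM.

118 nM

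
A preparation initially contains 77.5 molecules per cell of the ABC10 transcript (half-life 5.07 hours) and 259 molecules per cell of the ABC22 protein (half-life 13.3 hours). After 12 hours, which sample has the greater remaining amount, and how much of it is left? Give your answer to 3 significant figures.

ABC10 transcript: 77.5 × (1/2)^2.3669 ≈ 15.025 molecules per cell.
ABC22 protein: 259 × (1/2)^0.90226 ≈ 138.58 molecules per cell.
ABC22 protein has more remaining, at ≈ 138.58 molecules per cell.

ABC22 protein, 139 molecules per cell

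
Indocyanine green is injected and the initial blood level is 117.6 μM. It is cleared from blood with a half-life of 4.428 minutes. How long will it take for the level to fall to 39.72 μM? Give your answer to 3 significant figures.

6.93 minutes

Fraction remaining = 39.72/117.6 ≈ 0.33776.
n = log₂(117.6/39.72) = ln(2.9607)/ln 2 ≈ 1.566 half-lives.
t = n × t½ = 1.566 × 4.428 ≈ 6.934 minutes.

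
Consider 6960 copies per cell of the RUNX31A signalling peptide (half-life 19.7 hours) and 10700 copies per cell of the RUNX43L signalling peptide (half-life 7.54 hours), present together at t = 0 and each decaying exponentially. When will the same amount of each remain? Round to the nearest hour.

8 hours

Set 6960·(1/2)^(t/19.7) = 10700·(1/2)^(t/7.54).
Taking log₂: log₂(6960/10700) = t·(1/19.7 − 1/7.54).
log₂(0.65047) = -0.62045; 1/19.7 − 1/7.54 = -0.081865.
t = -0.62045 / -0.081865 ≈ 7.579 hours.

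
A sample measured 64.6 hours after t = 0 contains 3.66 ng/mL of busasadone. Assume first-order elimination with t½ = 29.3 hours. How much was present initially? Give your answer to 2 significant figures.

Number of half-lives elapsed: n = 64.6/29.3 ≈ 2.2048.
A₀ = A × 2^n = 3.66 × 2^2.2048 = 3.66 × 4.61 ≈ 16.873 ng/mL.

17 ng/mL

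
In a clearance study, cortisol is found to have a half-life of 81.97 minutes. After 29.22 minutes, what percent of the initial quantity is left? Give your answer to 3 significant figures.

n = 29.22/81.97 ≈ 0.35647 half-lives.
Fraction remaining = (1/2)^0.35647 ≈ 0.78107, i.e. 78.107%.

78.1%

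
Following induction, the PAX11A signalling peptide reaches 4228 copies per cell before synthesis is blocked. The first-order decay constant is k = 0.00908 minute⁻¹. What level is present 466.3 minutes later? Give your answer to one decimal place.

t½ = ln 2 / k = 0.69315 / 0.00908 ≈ 76.338 minutes.
Number of half-lives: n = 466.3/76.338 ≈ 6.1084.
Remaining = 4228 × (1/2)^6.1084 = 4228 × 0.014494 ≈ 61.282 copies per cell.

61.3 copies per cell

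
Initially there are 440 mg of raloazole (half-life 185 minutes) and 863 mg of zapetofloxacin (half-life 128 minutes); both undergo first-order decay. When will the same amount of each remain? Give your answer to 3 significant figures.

Set 440·(1/2)^(t/185) = 863·(1/2)^(t/128).
Taking log₂: log₂(440/863) = t·(1/185 − 1/128).
log₂(0.50985) = -0.97186; 1/185 − 1/128 = -0.0024071.
t = -0.97186 / -0.0024071 ≈ 403.75 minutes.

404 minutes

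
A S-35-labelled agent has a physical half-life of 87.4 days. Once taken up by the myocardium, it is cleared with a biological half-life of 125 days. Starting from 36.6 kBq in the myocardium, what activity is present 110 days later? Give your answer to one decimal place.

1/t_eff = 1/t_phys + 1/t_biol = 1/87.4 + 1/125 = 0.019442 per day.
t_eff = 87.4 × 125 / (87.4 + 125) ≈ 51.436 days.
Remaining = 36.6 × (1/2)^(110/51.436) = 36.6 × (1/2)^2.1386 ≈ 8.312 kBq.

8.3 kBq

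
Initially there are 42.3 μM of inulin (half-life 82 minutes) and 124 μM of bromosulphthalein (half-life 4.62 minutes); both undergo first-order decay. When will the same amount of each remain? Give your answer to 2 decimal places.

Set 42.3·(1/2)^(t/82) = 124·(1/2)^(t/4.62).
Taking log₂: log₂(42.3/124) = t·(1/82 − 1/4.62).
log₂(0.34113) = -1.5516; 1/82 − 1/4.62 = -0.20426.
t = -1.5516 / -0.20426 ≈ 7.5964 minutes.

7.60 minutes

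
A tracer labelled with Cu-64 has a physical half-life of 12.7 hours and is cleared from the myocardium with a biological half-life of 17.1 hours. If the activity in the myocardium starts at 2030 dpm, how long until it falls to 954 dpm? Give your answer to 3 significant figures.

7.94 hours

1/t_eff = 1/t_phys + 1/t_biol = 1/12.7 + 1/17.1 = 0.13722 per hour.
t_eff = 12.7 × 17.1 / (12.7 + 17.1) ≈ 7.2876 hours.
n = log₂(2030/954) ≈ 1.0894; t = 1.0894 × 7.2876 ≈ 7.9392 hours.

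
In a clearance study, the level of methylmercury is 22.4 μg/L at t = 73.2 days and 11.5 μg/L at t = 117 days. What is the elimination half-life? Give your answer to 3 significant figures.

Over Δt = 117 − 73.2 = 43.8 days, the level fell by a factor of 22.4/11.5 ≈ 1.9478.
n = log₂(1.9478) ≈ 0.96186 half-lives, so t½ = 43.8/0.96186 ≈ 45.537 days.

45.5 days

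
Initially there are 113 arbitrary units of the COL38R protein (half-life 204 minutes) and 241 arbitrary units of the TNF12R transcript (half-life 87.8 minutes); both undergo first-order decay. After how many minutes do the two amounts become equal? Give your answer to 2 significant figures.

170 minutes

Set 113·(1/2)^(t/204) = 241·(1/2)^(t/87.8).
Taking log₂: log₂(113/241) = t·(1/204 − 1/87.8).
log₂(0.46888) = -1.0927; 1/204 − 1/87.8 = -0.0064876.
t = -1.0927 / -0.0064876 ≈ 168.43 minutes.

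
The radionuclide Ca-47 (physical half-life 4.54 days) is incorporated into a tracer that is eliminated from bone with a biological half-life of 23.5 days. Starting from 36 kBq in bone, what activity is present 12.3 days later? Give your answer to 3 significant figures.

1/t_eff = 1/t_phys + 1/t_biol = 1/4.54 + 1/23.5 = 0.26282 per day.
t_eff = 4.54 × 23.5 / (4.54 + 23.5) ≈ 3.8049 days.
Remaining = 36 × (1/2)^(12.3/3.8049) = 36 × (1/2)^3.2327 ≈ 3.8298 kBq.

3.83 kBq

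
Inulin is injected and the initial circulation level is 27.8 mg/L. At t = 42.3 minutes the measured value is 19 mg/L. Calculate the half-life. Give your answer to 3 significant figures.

A/A₀ = 19/27.8 ≈ 0.68345.
n = log₂(1.4632) ≈ 0.54909 half-lives elapsed in 42.3 minutes.
t½ = 42.3/0.54909 ≈ 77.037 minutes.

77.0 minutes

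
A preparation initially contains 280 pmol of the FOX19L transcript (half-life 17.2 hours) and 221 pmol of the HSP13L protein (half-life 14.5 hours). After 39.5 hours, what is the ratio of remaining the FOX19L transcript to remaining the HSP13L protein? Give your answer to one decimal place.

1.7

FOX19L transcript: 280 × (1/2)^(39.5/17.2) = 280 × (1/2)^2.2965 ≈ 56.995 pmol.
HSP13L protein: 221 × (1/2)^(39.5/14.5) = 221 × (1/2)^2.7241 ≈ 33.446 pmol.
Ratio ≈ 56.995 / 33.446 ≈ 1.7041.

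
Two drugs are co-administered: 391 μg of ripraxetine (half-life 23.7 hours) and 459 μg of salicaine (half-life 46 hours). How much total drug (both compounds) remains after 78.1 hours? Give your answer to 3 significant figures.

181 μg

ripraxetine: 391 × (1/2)^(78.1/23.7) = 391 × (1/2)^3.2954 ≈ 39.827 μg.
salicaine: 459 × (1/2)^(78.1/46) = 459 × (1/2)^1.6978 ≈ 141.49 μg.
Total = 39.827 + 141.49 ≈ 181.31 μg.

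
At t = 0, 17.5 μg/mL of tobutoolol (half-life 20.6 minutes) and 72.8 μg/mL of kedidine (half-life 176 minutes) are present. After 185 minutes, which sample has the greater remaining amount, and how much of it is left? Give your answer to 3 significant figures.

tobutoolol: 17.5 × (1/2)^8.9806 ≈ 0.034643 μg/mL.
kedidine: 72.8 × (1/2)^1.0511 ≈ 35.132 μg/mL.
Kedidine has more remaining, at ≈ 35.132 μg/mL.

kedidine, 35.1 μg/mL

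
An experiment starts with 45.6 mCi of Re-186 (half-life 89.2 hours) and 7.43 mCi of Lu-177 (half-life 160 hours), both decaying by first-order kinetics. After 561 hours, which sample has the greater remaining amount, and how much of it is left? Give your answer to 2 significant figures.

Re-186: 45.6 × (1/2)^6.2892 ≈ 0.58306 mCi.
Lu-177: 7.43 × (1/2)^3.5063 ≈ 0.65389 mCi.
Lu-177 has more remaining, at ≈ 0.65389 mCi.

Lu-177, 0.65 mCi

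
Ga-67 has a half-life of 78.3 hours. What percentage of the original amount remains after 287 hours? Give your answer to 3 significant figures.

7.88%

n = 287/78.3 ≈ 3.6654 half-lives.
Fraction remaining = (1/2)^3.6654 ≈ 0.078815, i.e. 7.8815%.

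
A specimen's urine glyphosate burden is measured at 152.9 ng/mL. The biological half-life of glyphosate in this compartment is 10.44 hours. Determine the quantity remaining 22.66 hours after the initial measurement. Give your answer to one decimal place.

Number of half-lives: n = 22.66/10.44 ≈ 2.1705.
Remaining = 152.9 × (1/2)^2.1705 = 152.9 × 0.22213 ≈ 33.964 ng/mL.

34.0 ng/mL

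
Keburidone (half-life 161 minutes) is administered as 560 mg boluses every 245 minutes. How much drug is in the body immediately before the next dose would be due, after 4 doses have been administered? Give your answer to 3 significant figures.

The 4 doses were given 980, 735, 490, 245 minutes ago.
Total = 560·(1/2)^(980/161) + 560·(1/2)^(735/161) + 560·(1/2)^(490/161) + 560·(1/2)^(245/161)
      = 8.2382 + 23.655 + 67.922 + 195.03 ≈ 294.84 mg.

295 mg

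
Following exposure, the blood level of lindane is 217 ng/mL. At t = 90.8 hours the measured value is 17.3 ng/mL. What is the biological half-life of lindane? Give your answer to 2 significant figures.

25 hours

A/A₀ = 17.3/217 ≈ 0.079724.
n = log₂(12.543) ≈ 3.6489 half-lives elapsed in 90.8 hours.
t½ = 90.8/3.6489 ≈ 24.885 hours.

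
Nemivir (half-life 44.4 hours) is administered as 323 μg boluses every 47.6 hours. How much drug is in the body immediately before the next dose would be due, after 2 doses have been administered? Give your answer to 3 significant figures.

227 μg

The 2 doses were given 95.2, 47.6 hours ago.
Total = 323·(1/2)^(95.2/44.4) + 323·(1/2)^(47.6/44.4)
      = 73.072 + 153.63 ≈ 226.7 μg.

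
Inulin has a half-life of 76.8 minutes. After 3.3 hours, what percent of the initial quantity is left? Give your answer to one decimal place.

16.7%

3.3 hours = 198 minutes.
n = 198/76.8 ≈ 2.5781 half-lives.
Fraction remaining = (1/2)^2.5781 ≈ 0.16746, i.e. 16.746%.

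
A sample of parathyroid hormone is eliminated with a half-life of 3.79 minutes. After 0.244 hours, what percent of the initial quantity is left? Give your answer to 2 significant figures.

6.9%

0.244 hours = 14.64 minutes.
n = 14.64/3.79 ≈ 3.8628 half-lives.
Fraction remaining = (1/2)^3.8628 ≈ 0.068736, i.e. 6.8736%.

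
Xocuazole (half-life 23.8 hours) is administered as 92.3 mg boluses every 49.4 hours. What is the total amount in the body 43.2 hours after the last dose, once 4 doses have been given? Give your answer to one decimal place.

34.3 mg

The 4 doses were given 191.4, 142, 92.6, 43.2 hours ago.
Total = 92.3·(1/2)^(191.4/23.8) + 92.3·(1/2)^(142/23.8) + 92.3·(1/2)^(92.6/23.8) + 92.3·(1/2)^(43.2/23.8)
      = 0.3502 + 1.4762 + 6.2225 + 26.23 ≈ 34.279 mg.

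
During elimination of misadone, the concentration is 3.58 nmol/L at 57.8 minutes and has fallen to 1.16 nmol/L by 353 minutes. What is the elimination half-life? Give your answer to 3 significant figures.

182 minutes

Over Δt = 353 − 57.8 = 295.2 minutes, the level fell by a factor of 3.58/1.16 ≈ 3.0862.
n = log₂(3.0862) ≈ 1.6258 half-lives, so t½ = 295.2/1.6258 ≈ 181.57 minutes.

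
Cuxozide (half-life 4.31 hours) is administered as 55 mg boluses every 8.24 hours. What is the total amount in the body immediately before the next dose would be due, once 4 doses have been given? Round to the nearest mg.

The 4 doses were given 32.96, 24.72, 16.48, 8.24 hours ago.
Total = 55·(1/2)^(32.96/4.31) + 55·(1/2)^(24.72/4.31) + 55·(1/2)^(16.48/4.31) + 55·(1/2)^(8.24/4.31)
      = 0.27434 + 1.0323 + 3.8844 + 14.617 ≈ 19.808 mg.

20 mg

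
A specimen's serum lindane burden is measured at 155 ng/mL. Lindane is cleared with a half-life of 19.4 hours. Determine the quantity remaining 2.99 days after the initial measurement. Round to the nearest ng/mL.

12 ng/mL

Convert the elapsed time: 2.99 days = 71.76 hours.
Number of half-lives: n = 71.76/19.4 ≈ 3.699.
Remaining = 155 × (1/2)^3.699 = 155 × 0.077002 ≈ 11.935 ng/mL.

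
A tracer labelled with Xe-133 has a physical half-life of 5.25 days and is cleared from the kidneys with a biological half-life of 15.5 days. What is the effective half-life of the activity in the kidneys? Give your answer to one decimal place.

1/t_eff = 1/t_phys + 1/t_biol = 1/5.25 + 1/15.5 = 0.25499 per day.
t_eff = 5.25 × 15.5 / (5.25 + 15.5) ≈ 3.9217 days.

3.9 days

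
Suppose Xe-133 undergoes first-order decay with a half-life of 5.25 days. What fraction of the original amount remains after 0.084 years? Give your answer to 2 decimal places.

0.084 years = 30.66 days.
n = 30.66/5.25 ≈ 5.84 half-lives.
Fraction remaining = (1/2)^5.84 ≈ 0.017458.

0.02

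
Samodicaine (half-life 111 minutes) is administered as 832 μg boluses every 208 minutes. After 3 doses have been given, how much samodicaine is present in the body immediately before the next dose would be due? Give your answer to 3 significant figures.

306 μg

The 3 doses were given 624, 416, 208 minutes ago.
Total = 832·(1/2)^(624/111) + 832·(1/2)^(416/111) + 832·(1/2)^(208/111)
      = 16.898 + 61.935 + 227 ≈ 305.84 μg.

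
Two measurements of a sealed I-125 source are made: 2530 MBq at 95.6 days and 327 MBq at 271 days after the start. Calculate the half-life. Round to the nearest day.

Over Δt = 271 − 95.6 = 175.4 days, the level fell by a factor of 2530/327 ≈ 7.737.
n = log₂(7.737) ≈ 2.9518 half-lives, so t½ = 175.4/2.9518 ≈ 59.422 days.

59 days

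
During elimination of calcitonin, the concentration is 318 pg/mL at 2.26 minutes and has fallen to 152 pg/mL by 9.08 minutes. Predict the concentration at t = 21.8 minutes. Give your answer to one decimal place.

38.4 pg/mL

Over Δt = 9.08 − 2.26 = 6.82 minutes, the level fell by a factor of 318/152 ≈ 2.0921.
n = log₂(2.0921) ≈ 1.065 half-lives, so t½ = 6.82/1.065 ≈ 6.404 minutes.
From t = 9.08 to t = 21.8: 152 × (1/2)^((21.8−9.08)/6.404) ≈ 38.364 pg/mL.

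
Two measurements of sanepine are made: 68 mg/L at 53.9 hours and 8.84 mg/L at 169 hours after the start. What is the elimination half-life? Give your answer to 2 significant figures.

39 hours

Over Δt = 169 − 53.9 = 115.1 hours, the level fell by a factor of 68/8.84 ≈ 7.6923.
n = log₂(7.6923) ≈ 2.9434 half-lives, so t½ = 115.1/2.9434 ≈ 39.104 hours.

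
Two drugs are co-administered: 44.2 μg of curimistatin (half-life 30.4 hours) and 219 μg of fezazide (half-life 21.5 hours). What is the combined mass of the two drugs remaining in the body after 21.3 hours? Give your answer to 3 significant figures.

curimistatin: 44.2 × (1/2)^(21.3/30.4) = 44.2 × (1/2)^0.70066 ≈ 27.196 μg.
fezazide: 219 × (1/2)^(21.3/21.5) = 219 × (1/2)^0.9907 ≈ 110.21 μg.
Total = 27.196 + 110.21 ≈ 137.4 μg.

137 μg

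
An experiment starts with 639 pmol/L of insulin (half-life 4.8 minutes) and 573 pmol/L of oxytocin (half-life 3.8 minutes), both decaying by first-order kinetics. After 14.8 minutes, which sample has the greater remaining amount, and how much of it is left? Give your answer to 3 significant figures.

insulin: 639 × (1/2)^3.0833 ≈ 75.392 pmol/L.
oxytocin: 573 × (1/2)^3.8947 ≈ 38.523 pmol/L.
Insulin has more remaining, at ≈ 75.392 pmol/L.

insulin, 75.4 pmol/L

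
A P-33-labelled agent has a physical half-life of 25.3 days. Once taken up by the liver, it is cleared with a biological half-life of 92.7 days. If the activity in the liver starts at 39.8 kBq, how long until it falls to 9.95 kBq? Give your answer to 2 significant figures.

1/t_eff = 1/t_phys + 1/t_biol = 1/25.3 + 1/92.7 = 0.050313 per day.
t_eff = 25.3 × 92.7 / (25.3 + 92.7) ≈ 19.876 days.
n = log₂(39.8/9.95) ≈ 2; t = 2 × 19.876 ≈ 39.751 days.

40 days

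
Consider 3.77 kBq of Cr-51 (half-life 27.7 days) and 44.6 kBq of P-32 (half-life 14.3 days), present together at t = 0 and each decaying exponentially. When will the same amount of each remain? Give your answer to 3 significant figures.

105 days

Set 3.77·(1/2)^(t/27.7) = 44.6·(1/2)^(t/14.3).
Taking log₂: log₂(3.77/44.6) = t·(1/27.7 − 1/14.3).
log₂(0.084529) = -3.5644; 1/27.7 − 1/14.3 = -0.033829.
t = -3.5644 / -0.033829 ≈ 105.37 days.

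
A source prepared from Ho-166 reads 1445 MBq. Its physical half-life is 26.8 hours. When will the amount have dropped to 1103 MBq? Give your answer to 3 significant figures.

Fraction remaining = 1103/1445 ≈ 0.76332.
n = log₂(1445/1103) = ln(1.3101)/ln 2 ≈ 0.38964 half-lives.
t = n × t½ = 0.38964 × 26.8 ≈ 10.442 hours.

10.4 hours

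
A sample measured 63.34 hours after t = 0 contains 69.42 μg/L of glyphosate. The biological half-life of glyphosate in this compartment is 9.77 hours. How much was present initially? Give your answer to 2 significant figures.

Number of half-lives elapsed: n = 63.34/9.77 ≈ 6.4831.
A₀ = A × 2^n = 69.42 × 2^6.4831 = 69.42 × 89.456 ≈ 6210.1 μg/L.

6200 μg/L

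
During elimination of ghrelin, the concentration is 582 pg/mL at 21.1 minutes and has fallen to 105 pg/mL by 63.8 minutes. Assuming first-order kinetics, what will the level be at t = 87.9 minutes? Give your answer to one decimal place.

39.9 pg/mL

Over Δt = 63.8 − 21.1 = 42.7 minutes, the level fell by a factor of 582/105 ≈ 5.5429.
n = log₂(5.5429) ≈ 2.4706 half-lives, so t½ = 42.7/2.4706 ≈ 17.283 minutes.
From t = 63.8 to t = 87.9: 105 × (1/2)^((87.9−63.8)/17.283) ≈ 39.941 pg/mL.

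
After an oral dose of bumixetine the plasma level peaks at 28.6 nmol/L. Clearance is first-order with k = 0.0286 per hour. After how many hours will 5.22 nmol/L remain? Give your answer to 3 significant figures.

59.5 hours

t½ = ln 2 / k = 0.69315 / 0.0286 ≈ 24.236 hours.
Fraction remaining = 5.22/28.6 ≈ 0.18252.
n = log₂(28.6/5.22) = ln(5.4789)/ln 2 ≈ 2.4539 half-lives.
t = n × t½ = 2.4539 × 24.236 ≈ 59.472 hours.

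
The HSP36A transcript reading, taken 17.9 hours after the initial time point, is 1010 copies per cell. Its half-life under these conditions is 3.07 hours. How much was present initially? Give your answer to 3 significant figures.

57500 copies per cell

Number of half-lives elapsed: n = 17.9/3.07 ≈ 5.8306.
A₀ = A × 2^n = 1010 × 2^5.8306 = 1010 × 56.91 ≈ 57479 copies per cell.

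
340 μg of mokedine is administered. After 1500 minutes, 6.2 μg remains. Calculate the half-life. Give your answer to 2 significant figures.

A/A₀ = 6.2/340 ≈ 0.018235.
n = log₂(54.839) ≈ 5.7771 half-lives elapsed in 1500 minutes.
t½ = 1500/5.7771 ≈ 259.64 minutes.

260 minutes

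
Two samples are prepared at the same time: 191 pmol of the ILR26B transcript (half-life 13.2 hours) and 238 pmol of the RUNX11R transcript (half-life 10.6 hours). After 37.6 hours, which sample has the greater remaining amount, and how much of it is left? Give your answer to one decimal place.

ILR26B transcript: 191 × (1/2)^2.8485 ≈ 26.519 pmol.
RUNX11R transcript: 238 × (1/2)^3.5472 ≈ 20.36 pmol.
ILR26B transcript has more remaining, at ≈ 26.519 pmol.

ILR26B transcript, 26.5 pmol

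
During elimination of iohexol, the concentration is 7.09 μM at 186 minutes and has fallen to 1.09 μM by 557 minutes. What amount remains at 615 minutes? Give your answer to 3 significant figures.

Over Δt = 557 − 186 = 371 minutes, the level fell by a factor of 7.09/1.09 ≈ 6.5046.
n = log₂(6.5046) ≈ 2.7015 half-lives, so t½ = 371/2.7015 ≈ 137.33 minutes.
From t = 557 to t = 615: 1.09 × (1/2)^((615−557)/137.33) ≈ 0.81338 μM.

0.813 μM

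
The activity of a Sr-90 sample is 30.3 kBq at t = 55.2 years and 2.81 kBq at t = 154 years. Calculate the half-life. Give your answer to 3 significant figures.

Over Δt = 154 − 55.2 = 98.8 years, the level fell by a factor of 30.3/2.81 ≈ 10.783.
n = log₂(10.783) ≈ 3.4307 half-lives, so t½ = 98.8/3.4307 ≈ 28.799 years.

28.8 years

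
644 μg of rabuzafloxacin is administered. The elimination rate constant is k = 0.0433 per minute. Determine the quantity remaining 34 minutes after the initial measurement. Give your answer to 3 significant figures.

148 μg

t½ = ln 2 / k = 0.69315 / 0.0433 ≈ 16.008 minutes.
Number of half-lives: n = 34/16.008 ≈ 2.1239.
Remaining = 644 × (1/2)^2.1239 = 644 × 0.22942 ≈ 147.75 μg.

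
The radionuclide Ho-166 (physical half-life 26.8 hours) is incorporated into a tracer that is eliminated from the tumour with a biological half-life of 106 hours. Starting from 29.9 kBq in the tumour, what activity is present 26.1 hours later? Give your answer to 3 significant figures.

1/t_eff = 1/t_phys + 1/t_biol = 1/26.8 + 1/106 = 0.046747 per hour.
t_eff = 26.8 × 106 / (26.8 + 106) ≈ 21.392 hours.
Remaining = 29.9 × (1/2)^(26.1/21.392) = 29.9 × (1/2)^1.2201 ≈ 12.835 kBq.

12.8 kBq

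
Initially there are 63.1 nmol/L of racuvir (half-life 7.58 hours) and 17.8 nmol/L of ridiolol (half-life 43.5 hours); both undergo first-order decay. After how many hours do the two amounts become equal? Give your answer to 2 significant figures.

17 hours

Set 63.1·(1/2)^(t/7.58) = 17.8·(1/2)^(t/43.5).
Taking log₂: log₂(63.1/17.8) = t·(1/7.58 − 1/43.5).
log₂(3.5449) = 1.8258; 1/7.58 − 1/43.5 = 0.10894.
t = 1.8258 / 0.10894 ≈ 16.76 hours.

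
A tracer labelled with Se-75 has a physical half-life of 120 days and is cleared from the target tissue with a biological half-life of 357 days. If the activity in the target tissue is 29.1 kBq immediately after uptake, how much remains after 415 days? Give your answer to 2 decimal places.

1.18 kBq

1/t_eff = 1/t_phys + 1/t_biol = 1/120 + 1/357 = 0.011134 per day.
t_eff = 120 × 357 / (120 + 357) ≈ 89.811 days.
Remaining = 29.1 × (1/2)^(415/89.811) = 29.1 × (1/2)^4.6208 ≈ 1.1828 kBq.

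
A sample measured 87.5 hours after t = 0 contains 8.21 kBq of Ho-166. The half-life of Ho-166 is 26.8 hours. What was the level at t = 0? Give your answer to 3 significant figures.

78.9 kBq

Number of half-lives elapsed: n = 87.5/26.8 ≈ 3.2649.
A₀ = A × 2^n = 8.21 × 2^3.2649 = 8.21 × 9.6126 ≈ 78.919 kBq.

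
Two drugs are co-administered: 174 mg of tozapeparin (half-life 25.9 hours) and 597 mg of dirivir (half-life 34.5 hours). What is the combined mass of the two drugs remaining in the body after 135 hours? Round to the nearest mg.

tozapeparin: 174 × (1/2)^(135/25.9) = 174 × (1/2)^5.2124 ≈ 4.6933 mg.
dirivir: 597 × (1/2)^(135/34.5) = 597 × (1/2)^3.913 ≈ 39.631 mg.
Total = 4.6933 + 39.631 ≈ 44.324 mg.

44 mg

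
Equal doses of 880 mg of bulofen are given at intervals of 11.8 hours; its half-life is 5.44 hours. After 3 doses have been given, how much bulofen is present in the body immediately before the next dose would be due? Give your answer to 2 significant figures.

The 3 doses were given 35.4, 23.6, 11.8 hours ago.
Total = 880·(1/2)^(35.4/5.44) + 880·(1/2)^(23.6/5.44) + 880·(1/2)^(11.8/5.44)
      = 9.6733 + 43.505 + 195.67 ≈ 248.84 mg.

250 mg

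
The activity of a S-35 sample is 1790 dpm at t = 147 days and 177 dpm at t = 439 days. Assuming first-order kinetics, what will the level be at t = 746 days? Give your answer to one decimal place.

Over Δt = 439 − 147 = 292 days, the level fell by a factor of 1790/177 ≈ 10.113.
n = log₂(10.113) ≈ 3.3381 half-lives, so t½ = 292/3.3381 ≈ 87.474 days.
From t = 439 to t = 746: 177 × (1/2)^((746−439)/87.474) ≈ 15.541 dpm.

15.5 dpm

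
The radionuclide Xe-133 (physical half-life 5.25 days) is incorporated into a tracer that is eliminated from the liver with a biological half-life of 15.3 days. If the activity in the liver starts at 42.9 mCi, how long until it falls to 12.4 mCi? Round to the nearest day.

1/t_eff = 1/t_phys + 1/t_biol = 1/5.25 + 1/15.3 = 0.25584 per day.
t_eff = 5.25 × 15.3 / (5.25 + 15.3) ≈ 3.9088 days.
n = log₂(42.9/12.4) ≈ 1.7906; t = 1.7906 × 3.9088 ≈ 6.9992 days.

7 days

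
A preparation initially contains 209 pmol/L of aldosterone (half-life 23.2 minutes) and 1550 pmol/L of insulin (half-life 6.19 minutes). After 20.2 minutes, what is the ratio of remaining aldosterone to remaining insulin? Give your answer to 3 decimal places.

aldosterone: 209 × (1/2)^(20.2/23.2) = 209 × (1/2)^0.87069 ≈ 114.3 pmol/L.
insulin: 1550 × (1/2)^(20.2/6.19) = 1550 × (1/2)^3.2633 ≈ 161.43 pmol/L.
Ratio ≈ 114.3 / 161.43 ≈ 0.70806.

0.708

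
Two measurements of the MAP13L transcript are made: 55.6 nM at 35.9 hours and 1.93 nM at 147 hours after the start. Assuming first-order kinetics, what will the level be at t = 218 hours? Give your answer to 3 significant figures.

Over Δt = 147 − 35.9 = 111.1 hours, the level fell by a factor of 55.6/1.93 ≈ 28.808.
n = log₂(28.808) ≈ 4.8484 half-lives, so t½ = 111.1/4.8484 ≈ 22.915 hours.
From t = 147 to t = 218: 1.93 × (1/2)^((218−147)/22.915) ≈ 0.22534 nM.

0.225 nM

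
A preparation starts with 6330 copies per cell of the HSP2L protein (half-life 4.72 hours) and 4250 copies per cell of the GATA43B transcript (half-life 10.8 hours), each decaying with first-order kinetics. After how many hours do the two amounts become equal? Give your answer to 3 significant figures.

4.82 hours

Set 6330·(1/2)^(t/4.72) = 4250·(1/2)^(t/10.8).
Taking log₂: log₂(6330/4250) = t·(1/4.72 − 1/10.8).
log₂(1.4894) = 0.57474; 1/4.72 − 1/10.8 = 0.11927.
t = 0.57474 / 0.11927 ≈ 4.8188 hours.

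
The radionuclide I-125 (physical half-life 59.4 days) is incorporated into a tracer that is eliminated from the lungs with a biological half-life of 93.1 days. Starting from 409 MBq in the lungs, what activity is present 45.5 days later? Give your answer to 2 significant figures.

1/t_eff = 1/t_phys + 1/t_biol = 1/59.4 + 1/93.1 = 0.027576 per day.
t_eff = 59.4 × 93.1 / (59.4 + 93.1) ≈ 36.263 days.
Remaining = 409 × (1/2)^(45.5/36.263) = 409 × (1/2)^1.2547 ≈ 171.4 MBq.

170 MBq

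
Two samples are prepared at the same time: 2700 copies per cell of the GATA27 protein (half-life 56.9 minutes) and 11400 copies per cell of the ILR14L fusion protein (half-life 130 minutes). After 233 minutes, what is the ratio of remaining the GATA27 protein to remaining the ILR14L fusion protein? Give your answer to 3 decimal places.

GATA27 protein: 2700 × (1/2)^(233/56.9) = 2700 × (1/2)^4.0949 ≈ 158.01 copies per cell.
ILR14L fusion protein: 11400 × (1/2)^(233/130) = 11400 × (1/2)^1.7923 ≈ 3291.3 copies per cell.
Ratio ≈ 158.01 / 3291.3 ≈ 0.048007.

0.048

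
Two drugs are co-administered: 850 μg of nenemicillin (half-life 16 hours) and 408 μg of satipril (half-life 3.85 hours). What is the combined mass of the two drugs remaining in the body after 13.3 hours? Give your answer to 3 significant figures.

nenemicillin: 850 × (1/2)^(13.3/16) = 850 × (1/2)^0.83125 ≈ 477.74 μg.
satipril: 408 × (1/2)^(13.3/3.85) = 408 × (1/2)^3.4545 ≈ 37.217 μg.
Total = 477.74 + 37.217 ≈ 514.95 μg.

515 μg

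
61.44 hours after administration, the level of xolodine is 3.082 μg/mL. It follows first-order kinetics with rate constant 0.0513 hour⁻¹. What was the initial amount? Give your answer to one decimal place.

72.1 μg/mL

t½ = ln 2 / λ = 0.69315 / 0.0513 ≈ 13.512 hours.
Number of half-lives elapsed: n = 61.44/13.512 ≈ 4.5472.
A₀ = A × 2^n = 3.082 × 2^4.5472 = 3.082 × 23.38 ≈ 72.057 μg/mL.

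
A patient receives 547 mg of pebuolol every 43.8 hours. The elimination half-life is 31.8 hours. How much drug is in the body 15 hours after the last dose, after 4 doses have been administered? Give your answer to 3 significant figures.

The 4 doses were given 146.4, 102.6, 58.8, 15 hours ago.
Total = 547·(1/2)^(146.4/31.8) + 547·(1/2)^(102.6/31.8) + 547·(1/2)^(58.8/31.8) + 547·(1/2)^(15/31.8)
      = 22.496 + 58.444 + 151.83 + 394.45 ≈ 627.22 mg.

627 mg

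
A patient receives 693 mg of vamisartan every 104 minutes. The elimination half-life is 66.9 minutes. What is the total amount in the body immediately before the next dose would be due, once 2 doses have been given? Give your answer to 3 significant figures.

316 mg

The 2 doses were given 208, 104 minutes ago.
Total = 693·(1/2)^(208/66.9) + 693·(1/2)^(104/66.9)
      = 80.315 + 235.92 ≈ 316.23 mg.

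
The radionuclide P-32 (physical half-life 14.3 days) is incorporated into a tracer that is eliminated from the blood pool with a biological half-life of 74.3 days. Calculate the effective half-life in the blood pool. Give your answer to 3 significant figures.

1/t_eff = 1/t_phys + 1/t_biol = 1/14.3 + 1/74.3 = 0.083389 per day.
t_eff = 14.3 × 74.3 / (14.3 + 74.3) ≈ 11.992 days.

12.0 days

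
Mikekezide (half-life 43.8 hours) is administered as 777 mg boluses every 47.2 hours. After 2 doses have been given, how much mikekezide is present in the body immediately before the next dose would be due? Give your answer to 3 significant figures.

The 2 doses were given 94.4, 47.2 hours ago.
Total = 777·(1/2)^(94.4/43.8) + 777·(1/2)^(47.2/43.8)
      = 174.43 + 368.15 ≈ 542.58 mg.

543 mg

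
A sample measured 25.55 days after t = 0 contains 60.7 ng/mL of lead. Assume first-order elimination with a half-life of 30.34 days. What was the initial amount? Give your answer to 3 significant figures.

Number of half-lives elapsed: n = 25.55/30.34 ≈ 0.84212.
A₀ = A × 2^n = 60.7 × 2^0.84212 = 60.7 × 1.7927 ≈ 108.82 ng/mL.

109 ng/mL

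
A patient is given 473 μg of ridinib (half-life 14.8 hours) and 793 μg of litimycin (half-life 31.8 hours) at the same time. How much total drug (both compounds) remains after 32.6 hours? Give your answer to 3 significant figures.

492 μg

ridinib: 473 × (1/2)^(32.6/14.8) = 473 × (1/2)^2.2027 ≈ 102.75 μg.
litimycin: 793 × (1/2)^(32.6/31.8) = 793 × (1/2)^1.0252 ≈ 389.65 μg.
Total = 102.75 + 389.65 ≈ 492.4 μg.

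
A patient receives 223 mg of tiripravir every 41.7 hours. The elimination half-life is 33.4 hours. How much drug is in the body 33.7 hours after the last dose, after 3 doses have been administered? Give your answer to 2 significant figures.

The 3 doses were given 117.1, 75.4, 33.7 hours ago.
Total = 223·(1/2)^(117.1/33.4) + 223·(1/2)^(75.4/33.4) + 223·(1/2)^(33.7/33.4)
      = 19.629 + 46.637 + 110.81 ≈ 177.07 mg.

180 mg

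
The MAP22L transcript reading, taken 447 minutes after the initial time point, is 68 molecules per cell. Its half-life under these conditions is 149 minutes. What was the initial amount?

544 molecules per cell

Number of half-lives elapsed: n = 447/149 ≈ 3.
A₀ = A × 2^n = 68 × 2^3 = 68 × 8 ≈ 544 molecules per cell.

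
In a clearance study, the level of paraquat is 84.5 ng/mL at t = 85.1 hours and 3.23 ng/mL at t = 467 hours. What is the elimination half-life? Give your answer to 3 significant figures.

81.1 hours

Over Δt = 467 − 85.1 = 381.9 hours, the level fell by a factor of 84.5/3.23 ≈ 26.161.
n = log₂(26.161) ≈ 4.7093 half-lives, so t½ = 381.9/4.7093 ≈ 81.094 hours.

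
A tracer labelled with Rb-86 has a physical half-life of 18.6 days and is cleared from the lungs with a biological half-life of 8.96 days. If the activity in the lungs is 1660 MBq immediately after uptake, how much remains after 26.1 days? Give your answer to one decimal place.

83.3 MBq

1/t_eff = 1/t_phys + 1/t_biol = 1/18.6 + 1/8.96 = 0.16537 per day.
t_eff = 18.6 × 8.96 / (18.6 + 8.96) ≈ 6.047 days.
Remaining = 1660 × (1/2)^(26.1/6.047) = 1660 × (1/2)^4.3162 ≈ 83.332 MBq.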